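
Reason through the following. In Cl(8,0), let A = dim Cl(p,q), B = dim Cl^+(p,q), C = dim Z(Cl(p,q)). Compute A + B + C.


n = 8 + 0 = 8
Total dim = 2^8 = 256
Even subalgebra dim = 2^7 = 128
n is even, so center dim = 1
Sum = 256 + 128 + 1 = 385


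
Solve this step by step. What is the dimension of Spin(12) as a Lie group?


Spin(n) double-covers SO(n); both have Lie algebra so(n) of dimension n(n-1)/2.
n = 12
n(n-1) = 12 * 11 = 132
dim Spin(12) = 132/2 = 66


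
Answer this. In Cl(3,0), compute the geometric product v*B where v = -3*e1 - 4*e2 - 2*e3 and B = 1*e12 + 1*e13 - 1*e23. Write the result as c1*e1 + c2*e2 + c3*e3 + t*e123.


vB has grade-1 (vector) and grade-3 (trivector) parts: vB = (v _| B) + (v ^ B).
Vector part <vB>_1:
  e1: -v2*b12 - v3*b13 = -(-4)*(1) - (-2)*(1) = 6
  e2: v1*b12 - v3*b23 = (-3)*(1) - (-2)*(-1) = -5
  e3: v1*b13 + v2*b23 = (-3)*(1) + (-4)*(-1) = 1
Trivector part <vB>_3:
  e123: v1*b23 - v2*b13 + v3*b12 = (-3)*(-1) - (-4)*(1) + (-2)*(1) = 5
vB = 6*e1 - 5*e2 + 1*e3 + 5*e123


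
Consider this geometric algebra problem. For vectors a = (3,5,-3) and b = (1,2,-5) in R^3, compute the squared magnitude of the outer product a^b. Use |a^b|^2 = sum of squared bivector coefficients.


a wedge b = (a1*b2 - a2*b1)*e12 + (a1*b3 - a3*b1)*e13 + (a2*b3 - a3*b2)*e23
e12 coeff: 3*2 - 5*1 = 6 - 5 = 1
e13 coeff: 3*(-5) - (-3)*1 = -15 - (-3) = -12
e23 coeff: 5*(-5) - (-3)*2 = -25 - (-6) = -19
|a wedge b|^2 = 1^2 + (-12)^2 + (-19)^2
= 1 + 144 + 361
= 506


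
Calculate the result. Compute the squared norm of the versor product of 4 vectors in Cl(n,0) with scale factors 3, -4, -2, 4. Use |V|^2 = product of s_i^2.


Each vector v_i has |v_i|^2 = s_i^2
Squared scales: 3^2 = 9, (-4)^2 = 16, (-2)^2 = 4, 4^2 = 16
|V|^2 = 9 * 16 * 4 * 16
= 9216


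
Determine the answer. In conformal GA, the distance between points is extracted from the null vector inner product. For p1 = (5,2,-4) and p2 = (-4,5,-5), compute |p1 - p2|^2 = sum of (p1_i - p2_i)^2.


p1 - p2 = (9, -3, 1)
|p1 - p2|^2 = 9^2 + (-3)^2 + 1^2
= 81 + 9 + 1
= 91


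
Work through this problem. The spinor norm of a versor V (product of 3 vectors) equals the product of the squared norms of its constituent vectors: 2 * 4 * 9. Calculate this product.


Spinor norm N(V) = |v1|^2 * |v2|^2 * ... * |v3|^2
= 2 * 4 * 9
Running product: 2, 8, 72
N(V) = 72


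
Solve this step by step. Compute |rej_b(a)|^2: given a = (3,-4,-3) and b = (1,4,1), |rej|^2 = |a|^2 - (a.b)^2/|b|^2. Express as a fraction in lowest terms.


|a|^2 = 3^2 + (-4)^2 + (-3)^2 = 34
|b|^2 = 1^2 + 4^2 + 1^2 = 18
a . b = 3*1 + (-4)*4 + (-3)*1 = -16
(a.b)^2 = (-16)^2 = 256
|rej|^2 = 34 - 256/18
= (612 - 256)/18
= 356/18
In lowest terms: 178/9


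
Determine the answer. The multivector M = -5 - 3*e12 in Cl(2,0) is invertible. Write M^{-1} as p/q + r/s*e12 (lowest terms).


M = -5 - 3*e12, where e12^2 = -1.
Since M commutes with its reverse ~M = a - b*e12, M * ~M = a^2 - b^2*e12^2 = a^2 + b^2.
So M^{-1} = ~M / (a^2 + b^2) = (a - b*e12)/(a^2 + b^2).
a^2 + b^2 = 25 + 9 = 34
Scalar part = -5/34 = -5/34
Bivector coeff = 3/34 = 3/34
M^{-1} = -5/34 + 3/34*e12


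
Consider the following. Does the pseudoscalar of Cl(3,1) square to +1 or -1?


The pseudoscalar I = e1...e_n (product of all n generators) of Cl(p,q) satisfies I^2 = (-1)^(q + n(n-1)/2).
p = 3, q = 1, n = p + q = 4
n(n-1)/2 = 4 * 3 / 2 = 6
Exponent = q + n(n-1)/2 = 1 + 6 = 7
I^2 = (-1)^7 = -1


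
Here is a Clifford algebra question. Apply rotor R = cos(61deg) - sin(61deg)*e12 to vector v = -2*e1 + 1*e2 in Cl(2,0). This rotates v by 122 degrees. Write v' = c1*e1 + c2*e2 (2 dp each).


Rotor R = cos(61deg) - sin(61deg)*e12
Rotation angle theta = 2 * 61 = 122 degrees
v' = R*v*~R rotates v by theta.
cos(122deg) = -0.5299, sin(122deg) = 0.8480
v'_1 = -2*cos(122deg) - 1*sin(122deg)
= -2*(-0.5299) - 1*0.8480
= 0.21
v'_2 = -2*sin(122deg) + 1*cos(122deg)
= -2*0.8480 + 1*(-0.5299)
= -2.23
v' = 0.21*e1 - 2.23*e2


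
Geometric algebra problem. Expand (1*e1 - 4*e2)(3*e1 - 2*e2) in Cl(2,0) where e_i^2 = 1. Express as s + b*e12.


Expand: (1*e1 - 4*e2)(3*e1 - 2*e2)
= 1*3*e1e1 + 1*(-2)*e1e2 + (-4)*3*e2e1 + (-4)*(-2)*e2e2
Using e1^2 = e2^2 = 1, e2e1 = -e1e2:
Scalar part s = 1*3 + (-4)*(-2) = 3 + 8 = 11
Bivector part b = 1*(-2) - (-4)*3 = -2 - (-12) = 10
uv = 11 + 10*e12


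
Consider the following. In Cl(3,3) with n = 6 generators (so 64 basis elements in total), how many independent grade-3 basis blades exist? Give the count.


Number of grade-k basis blades in Cl(p,q) with n = p + q is C(n, k).
n = 3 + 3 = 6
C(6, 3) = 6! / (3! * 3!)
= 720 / (6 * 6)
= 20


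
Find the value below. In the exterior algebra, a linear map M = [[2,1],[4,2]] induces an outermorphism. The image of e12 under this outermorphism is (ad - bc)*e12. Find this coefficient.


The outermorphism of a linear map f sends e1^e2 to f(e1)^f(e2).
f(e1) = 2*e1 + 4*e2
f(e2) = 1*e1 + 2*e2
f(e1) ^ f(e2) = (2*e1 + 4*e2) ^ (1*e1 + 2*e2)
= 2*2*e12 + 4*1*e21
= (4 - 4)*e12
= 0*e12
Coefficient = 0


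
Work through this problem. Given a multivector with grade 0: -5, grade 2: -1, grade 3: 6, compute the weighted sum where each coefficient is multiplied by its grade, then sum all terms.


Grade-weighted sum = sum of grade_k * coefficient_k
0*(-5) = 0
2*(-1) = -2
3*6 = 18
Total = 0 + (-2) + 18 = 16


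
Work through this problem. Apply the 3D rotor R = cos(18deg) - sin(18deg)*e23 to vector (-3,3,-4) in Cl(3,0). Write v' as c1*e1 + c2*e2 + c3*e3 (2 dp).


Rotor R = cos(18deg) - sin(18deg)*e23
Rotation angle theta = 2 * 18 = 36 degrees in the e23 plane (e2 -> e3).
The component perpendicular to the plane (e1) is invariant: v'_1 = v1 = -3.00
cos(36deg) = 0.8090, sin(36deg) = 0.5878
v'_2 = v2*cos(theta) - v3*sin(theta) = 3*0.8090 - (-4)*0.5878 = 4.78
v'_3 = v2*sin(theta) + v3*cos(theta) = 3*0.5878 + (-4)*0.8090 = -1.47
v' = -3.00*e1 + 4.78*e2 - 1.47*e3


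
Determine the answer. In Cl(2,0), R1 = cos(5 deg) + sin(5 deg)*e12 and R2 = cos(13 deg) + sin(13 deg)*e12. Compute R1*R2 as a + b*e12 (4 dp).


Same-plane rotors commute and their half-angles add:
R1*R2 = cos(a1 + a2) + sin(a1 + a2)*e12.
a1 + a2 = 5 + 13 = 18 deg
cos(18 deg) = 0.9511
sin(18 deg) = 0.3090
R1*R2 = 0.9511 + 0.3090*e12


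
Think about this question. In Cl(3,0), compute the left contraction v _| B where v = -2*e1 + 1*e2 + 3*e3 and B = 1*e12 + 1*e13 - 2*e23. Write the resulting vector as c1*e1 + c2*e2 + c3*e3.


Left contraction v _| B = <vB>_1 (grade-1 part of the geometric product vB).
Using e1_|e12 = e2, e2_|e12 = -e1, e1_|e13 = e3, e3_|e13 = -e1, e2_|e23 = e3, e3_|e23 = -e2:
e1 coeff: -v2*b12 - v3*b13 = -(1)*(1) - (3)*(1) = -4
e2 coeff: v1*b12 - v3*b23 = (-2)*(1) - (3)*(-2) = 4
e3 coeff: v1*b13 + v2*b23 = (-2)*(1) + (1)*(-2) = -4
v _| B = -4*e1 + 4*e2 - 4*e3


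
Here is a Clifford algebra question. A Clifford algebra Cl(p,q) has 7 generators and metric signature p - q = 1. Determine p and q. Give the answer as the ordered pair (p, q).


We need p + q = 7 and p - q = 1.
Adding: 2p = 7 + 1 = 8, so p = 4.
Then q = 7 - 4 = 3.
(p, q) = (4, 3)


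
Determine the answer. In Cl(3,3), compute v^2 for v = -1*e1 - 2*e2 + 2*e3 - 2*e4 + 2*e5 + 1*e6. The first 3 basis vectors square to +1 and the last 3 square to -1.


v^2 = sum of c_i^2 * e_i^2
Positive signature terms (e_i^2 = +1): (-1)^2 + (-2)^2 + 2^2 = 9
Negative signature terms (e_j^2 = -1): (-2)^2 + 2^2 + 1^2 = 9
v^2 = 9 - 9 = 0


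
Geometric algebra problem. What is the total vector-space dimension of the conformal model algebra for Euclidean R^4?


The conformal model of R^4 uses Cl(5,1): the 4 Euclidean generators plus two extra orthogonal generators e+ (e+^2 = +1) and e- (e-^2 = -1), from which the null vectors e0, einf are built.
Number of generators m = 4 + 2 = 6.
dim Cl(p,q) = 2^m = 2^6 = 64


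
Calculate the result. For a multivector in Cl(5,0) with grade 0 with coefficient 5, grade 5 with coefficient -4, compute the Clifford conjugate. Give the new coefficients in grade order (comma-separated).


Clifford conjugate sign for grade k: (-1)^(k(k+1)/2)
Grade 0: (-1)^(0*1/2) = (-1)^0 = 1, coeff 5 -> 5
Grade 5: (-1)^(5*6/2) = (-1)^15 = -1, coeff -4 -> 4
Conjugated coefficients: 5, 4


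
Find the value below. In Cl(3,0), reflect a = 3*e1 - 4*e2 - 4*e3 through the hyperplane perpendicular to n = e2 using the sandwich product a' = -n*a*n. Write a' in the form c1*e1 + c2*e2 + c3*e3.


Reflection formula: a' = -n*a*n, with n = e2 (unit vector, n^2 = 1).
For reflection through hyperplane perp to e2:
The component along e2 flips sign, others stay.
a = (3, -4, -4)
a' = (3, 4, -4)
a' = 3*e1 + 4*e2 - 4*e3


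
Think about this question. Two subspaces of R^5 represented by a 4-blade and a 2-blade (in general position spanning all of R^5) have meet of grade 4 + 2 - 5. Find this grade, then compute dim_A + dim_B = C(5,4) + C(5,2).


Meet grade = grade(A) + grade(B) - n
= 4 + 2 - 5 = 1
C(5,4) = 5
C(5,2) = 10
dim_A + dim_B = 5 + 10 = 15


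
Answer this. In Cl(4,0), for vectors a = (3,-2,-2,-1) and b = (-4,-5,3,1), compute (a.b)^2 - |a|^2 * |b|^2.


a . b = 3*(-4) + (-2)*(-5) + (-2)*3 + (-1)*1
= -12 + 10 + (-6) + (-1) = -9
|a|^2 = 3^2 + (-2)^2 + (-2)^2 + (-1)^2 = 18
|b|^2 = (-4)^2 + (-5)^2 + 3^2 + 1^2 = 51
(a.b)^2 = (-9)^2 = 81
|a|^2 * |b|^2 = 18 * 51 = 918
Result = 81 - 918 = -837


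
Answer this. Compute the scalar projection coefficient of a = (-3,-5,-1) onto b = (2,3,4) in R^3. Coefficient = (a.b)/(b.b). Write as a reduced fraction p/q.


Projection coefficient = (a . b) / (b . b)
a . b = (-3)*2 + (-5)*3 + (-1)*4
= -6 + (-15) + (-4) = -25
b . b = 2^2 + 3^2 + 4^2
= 4 + 9 + 16 = 29
Coefficient = -25/29
In lowest terms: -25/29


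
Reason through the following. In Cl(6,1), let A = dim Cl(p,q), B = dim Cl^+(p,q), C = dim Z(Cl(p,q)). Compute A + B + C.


n = 6 + 1 = 7
Total dim = 2^7 = 128
Even subalgebra dim = 2^6 = 64
n is odd, so center dim = 2
Sum = 128 + 64 + 2 = 194


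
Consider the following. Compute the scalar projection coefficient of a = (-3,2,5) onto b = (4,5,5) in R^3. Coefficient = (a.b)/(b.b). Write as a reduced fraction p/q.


Projection coefficient = (a . b) / (b . b)
a . b = (-3)*4 + 2*5 + 5*5
= -12 + 10 + 25 = 23
b . b = 4^2 + 5^2 + 5^2
= 16 + 25 + 25 = 66
Coefficient = 23/66
In lowest terms: 23/66


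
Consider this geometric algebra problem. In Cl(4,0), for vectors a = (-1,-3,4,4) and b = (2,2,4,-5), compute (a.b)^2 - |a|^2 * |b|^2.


a . b = (-1)*2 + (-3)*2 + 4*4 + 4*(-5)
= -2 + (-6) + 16 + (-20) = -12
|a|^2 = (-1)^2 + (-3)^2 + 4^2 + 4^2 = 42
|b|^2 = 2^2 + 2^2 + 4^2 + (-5)^2 = 49
(a.b)^2 = (-12)^2 = 144
|a|^2 * |b|^2 = 42 * 49 = 2058
Result = 144 - 2058 = -1914


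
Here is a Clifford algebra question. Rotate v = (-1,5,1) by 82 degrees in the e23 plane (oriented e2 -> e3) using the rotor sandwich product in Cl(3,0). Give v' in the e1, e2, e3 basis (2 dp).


Rotor R = cos(41deg) - sin(41deg)*e23
Rotation angle theta = 2 * 41 = 82 degrees in the e23 plane (e2 -> e3).
The component perpendicular to the plane (e1) is invariant: v'_1 = v1 = -1.00
cos(82deg) = 0.1392, sin(82deg) = 0.9903
v'_2 = v2*cos(theta) - v3*sin(theta) = 5*0.1392 - 1*0.9903 = -0.29
v'_3 = v2*sin(theta) + v3*cos(theta) = 5*0.9903 + 1*0.1392 = 5.09
v' = -1.00*e1 - 0.29*e2 + 5.09*e3


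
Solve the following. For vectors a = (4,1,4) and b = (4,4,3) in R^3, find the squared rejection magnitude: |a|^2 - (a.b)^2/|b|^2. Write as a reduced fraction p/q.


|a|^2 = 4^2 + 1^2 + 4^2 = 33
|b|^2 = 4^2 + 4^2 + 3^2 = 41
a . b = 4*4 + 1*4 + 4*3 = 32
(a.b)^2 = 32^2 = 1024
|rej|^2 = 33 - 1024/41
= (1353 - 1024)/41
= 329/41
In lowest terms: 329/41


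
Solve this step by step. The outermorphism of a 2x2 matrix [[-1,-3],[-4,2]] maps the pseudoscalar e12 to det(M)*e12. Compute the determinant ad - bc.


The outermorphism of a linear map f sends e1^e2 to f(e1)^f(e2).
f(e1) = -1*e1 - 4*e2
f(e2) = -3*e1 + 2*e2
f(e1) ^ f(e2) = (-1*e1 - 4*e2) ^ (-3*e1 + 2*e2)
= (-1)*2*e12 + (-4)*(-3)*e21
= (-2 - 12)*e12
= -14*e12
Coefficient = -14


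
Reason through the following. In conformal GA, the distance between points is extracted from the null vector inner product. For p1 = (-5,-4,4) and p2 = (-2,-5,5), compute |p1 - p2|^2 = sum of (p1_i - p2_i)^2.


p1 - p2 = (-3, 1, -1)
|p1 - p2|^2 = (-3)^2 + 1^2 + (-1)^2
= 9 + 1 + 1
= 11


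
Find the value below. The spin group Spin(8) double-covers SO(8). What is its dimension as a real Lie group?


Spin(n) double-covers SO(n); both have Lie algebra so(n) of dimension n(n-1)/2.
n = 8
n(n-1) = 8 * 7 = 56
dim Spin(8) = 56/2 = 28


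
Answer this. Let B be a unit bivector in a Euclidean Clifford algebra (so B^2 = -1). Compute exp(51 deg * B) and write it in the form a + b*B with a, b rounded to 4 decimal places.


For a unit bivector B with B^2 = -1, the exponential series gives
e^(theta*B) = cos(theta) + sin(theta)*B (the GA analogue of Euler's formula).
theta = 51 degrees = 0.890118 rad
cos(51 deg) = 0.6293
sin(51 deg) = 0.7771
exp(theta*B) = 0.6293 + 0.7771*B


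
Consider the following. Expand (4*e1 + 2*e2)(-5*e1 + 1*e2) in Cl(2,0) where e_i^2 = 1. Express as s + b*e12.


Expand: (4*e1 + 2*e2)(-5*e1 + 1*e2)
= 4*(-5)*e1e1 + 4*1*e1e2 + 2*(-5)*e2e1 + 2*1*e2e2
Using e1^2 = e2^2 = 1, e2e1 = -e1e2:
Scalar part s = 4*(-5) + 2*1 = -20 + 2 = -18
Bivector part b = 4*1 - 2*(-5) = 4 - (-10) = 14
uv = -18 + 14*e12


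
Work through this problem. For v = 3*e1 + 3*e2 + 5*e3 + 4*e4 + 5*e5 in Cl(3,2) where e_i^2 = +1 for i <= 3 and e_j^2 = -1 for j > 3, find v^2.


v^2 = sum of c_i^2 * e_i^2
Positive signature terms (e_i^2 = +1): 3^2 + 3^2 + 5^2 = 43
Negative signature terms (e_j^2 = -1): 4^2 + 5^2 = 41
v^2 = 43 - 41 = 2


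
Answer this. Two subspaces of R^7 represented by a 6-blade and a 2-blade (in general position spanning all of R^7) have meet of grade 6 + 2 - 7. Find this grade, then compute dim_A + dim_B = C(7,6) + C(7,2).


Meet grade = grade(A) + grade(B) - n
= 6 + 2 - 7 = 1
C(7,6) = 7
C(7,2) = 21
dim_A + dim_B = 7 + 21 = 28


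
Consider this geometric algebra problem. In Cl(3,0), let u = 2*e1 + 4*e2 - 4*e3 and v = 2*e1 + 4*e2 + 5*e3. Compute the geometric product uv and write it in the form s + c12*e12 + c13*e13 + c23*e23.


In Cl(3,0): e_i^2 = 1, e_ie_j = -e_je_i for i != j.
Scalar part = u . v = 2*2 + 4*4 + (-4)*5
= 4 + 16 + (-20) = 0
e12 coeff = 2*4 - 4*2 = 8 - 8 = 0
e13 coeff = 2*5 - (-4)*2 = 10 - (-8) = 18
e23 coeff = 4*5 - (-4)*4 = 20 - (-16) = 36
uv = 0 + 0*e12 + 18*e13 + 36*e23


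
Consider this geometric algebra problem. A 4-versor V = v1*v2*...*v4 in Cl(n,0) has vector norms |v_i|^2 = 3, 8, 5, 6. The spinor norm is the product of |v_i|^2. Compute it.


Spinor norm N(V) = |v1|^2 * |v2|^2 * ... * |v4|^2
= 3 * 8 * 5 * 6
Running product: 3, 24, 120, 720
N(V) = 720


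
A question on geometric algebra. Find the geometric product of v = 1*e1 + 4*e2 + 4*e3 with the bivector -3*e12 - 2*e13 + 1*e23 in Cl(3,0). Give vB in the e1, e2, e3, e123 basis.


vB has grade-1 (vector) and grade-3 (trivector) parts: vB = (v _| B) + (v ^ B).
Vector part <vB>_1:
  e1: -v2*b12 - v3*b13 = -(4)*(-3) - (4)*(-2) = 20
  e2: v1*b12 - v3*b23 = (1)*(-3) - (4)*(1) = -7
  e3: v1*b13 + v2*b23 = (1)*(-2) + (4)*(1) = 2
Trivector part <vB>_3:
  e123: v1*b23 - v2*b13 + v3*b12 = (1)*(1) - (4)*(-2) + (4)*(-3) = -3
vB = 20*e1 - 7*e2 + 2*e3 - 3*e123


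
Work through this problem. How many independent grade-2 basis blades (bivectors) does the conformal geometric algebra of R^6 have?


The conformal model of R^6 uses Cl(7,1) with m = 6 + 2 = 8 generators.
Number of grade-2 blades = C(m, 2) = C(8, 2)
= 8*7/2 = 28


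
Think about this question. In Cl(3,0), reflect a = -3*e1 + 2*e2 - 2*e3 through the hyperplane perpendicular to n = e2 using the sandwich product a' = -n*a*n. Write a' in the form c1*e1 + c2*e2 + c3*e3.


Reflection formula: a' = -n*a*n, with n = e2 (unit vector, n^2 = 1).
For reflection through hyperplane perp to e2:
The component along e2 flips sign, others stay.
a = (-3, 2, -2)
a' = (-3, -2, -2)
a' = -3*e1 - 2*e2 - 2*e3


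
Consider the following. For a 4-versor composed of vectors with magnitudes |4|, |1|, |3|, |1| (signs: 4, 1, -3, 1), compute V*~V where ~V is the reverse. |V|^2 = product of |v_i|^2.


Each vector v_i has |v_i|^2 = s_i^2
Squared scales: 4^2 = 16, 1^2 = 1, (-3)^2 = 9, 1^2 = 1
|V|^2 = 16 * 1 * 9 * 1
= 144


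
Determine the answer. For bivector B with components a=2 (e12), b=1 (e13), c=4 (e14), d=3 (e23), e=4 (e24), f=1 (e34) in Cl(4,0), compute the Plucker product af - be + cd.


Plucker relation: af - be + cd
a*f = 2*1 = 2
b*e = 1*4 = 4
c*d = 4*3 = 12
af - be + cd = 2 - 4 + 12
= 10


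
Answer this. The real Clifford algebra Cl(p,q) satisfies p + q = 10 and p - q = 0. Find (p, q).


We need p + q = 10 and p - q = 0.
Adding: 2p = 10 + 0 = 10, so p = 5.
Then q = 10 - 5 = 5.
(p, q) = (5, 5)


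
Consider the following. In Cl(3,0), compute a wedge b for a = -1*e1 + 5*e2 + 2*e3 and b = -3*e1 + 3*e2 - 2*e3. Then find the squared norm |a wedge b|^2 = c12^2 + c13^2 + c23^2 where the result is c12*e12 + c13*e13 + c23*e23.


a wedge b = (a1*b2 - a2*b1)*e12 + (a1*b3 - a3*b1)*e13 + (a2*b3 - a3*b2)*e23
e12 coeff: (-1)*3 - 5*(-3) = -3 - (-15) = 12
e13 coeff: (-1)*(-2) - 2*(-3) = 2 - (-6) = 8
e23 coeff: 5*(-2) - 2*3 = -10 - 6 = -16
|a wedge b|^2 = 12^2 + 8^2 + (-16)^2
= 144 + 64 + 256
= 464


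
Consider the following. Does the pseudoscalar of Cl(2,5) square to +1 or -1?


The pseudoscalar I = e1...e_n (product of all n generators) of Cl(p,q) satisfies I^2 = (-1)^(q + n(n-1)/2).
p = 2, q = 5, n = p + q = 7
n(n-1)/2 = 7 * 6 / 2 = 21
Exponent = q + n(n-1)/2 = 5 + 21 = 26
I^2 = (-1)^26 = +1


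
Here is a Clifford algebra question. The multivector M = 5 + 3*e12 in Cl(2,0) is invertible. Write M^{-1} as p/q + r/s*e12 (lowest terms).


M = 5 + 3*e12, where e12^2 = -1.
Since M commutes with its reverse ~M = a - b*e12, M * ~M = a^2 - b^2*e12^2 = a^2 + b^2.
So M^{-1} = ~M / (a^2 + b^2) = (a - b*e12)/(a^2 + b^2).
a^2 + b^2 = 25 + 9 = 34
Scalar part = 5/34 = 5/34
Bivector coeff = -3/34 = -3/34
M^{-1} = 5/34 - 3/34*e12


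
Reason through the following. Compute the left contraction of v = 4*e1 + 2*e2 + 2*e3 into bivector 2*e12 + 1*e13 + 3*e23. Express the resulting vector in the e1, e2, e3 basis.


Left contraction v _| B = <vB>_1 (grade-1 part of the geometric product vB).
Using e1_|e12 = e2, e2_|e12 = -e1, e1_|e13 = e3, e3_|e13 = -e1, e2_|e23 = e3, e3_|e23 = -e2:
e1 coeff: -v2*b12 - v3*b13 = -(2)*(2) - (2)*(1) = -6
e2 coeff: v1*b12 - v3*b23 = (4)*(2) - (2)*(3) = 2
e3 coeff: v1*b13 + v2*b23 = (4)*(1) + (2)*(3) = 10
v _| B = -6*e1 + 2*e2 + 10*e3


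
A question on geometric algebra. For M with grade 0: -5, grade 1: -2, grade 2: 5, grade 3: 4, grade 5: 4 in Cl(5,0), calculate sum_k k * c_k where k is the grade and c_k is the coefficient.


Grade-weighted sum = sum of grade_k * coefficient_k
0*(-5) = 0
1*(-2) = -2
2*5 = 10
3*4 = 12
5*4 = 20
Total = 0 + (-2) + 10 + 12 + 20 = 40


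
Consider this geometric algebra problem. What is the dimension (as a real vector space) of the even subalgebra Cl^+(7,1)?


Even subalgebra dimension = 2^(n-1)
n = 7 + 1 = 8
2^(8 - 1) = 2^7 = 128
Verification: sum of C(8,k) for even k = 1 + 28 + 70 + 28 + 1 = 128
Result = 128


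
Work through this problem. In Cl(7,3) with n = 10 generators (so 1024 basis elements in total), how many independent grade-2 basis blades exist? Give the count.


Number of grade-k basis blades in Cl(p,q) with n = p + q is C(n, k).
n = 7 + 3 = 10
C(10, 2) = 10! / (2! * 8!)
= 3628800 / (2 * 40320)
= 45


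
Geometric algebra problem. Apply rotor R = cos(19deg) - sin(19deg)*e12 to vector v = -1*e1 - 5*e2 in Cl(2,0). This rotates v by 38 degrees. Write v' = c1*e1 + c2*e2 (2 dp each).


Rotor R = cos(19deg) - sin(19deg)*e12
Rotation angle theta = 2 * 19 = 38 degrees
v' = R*v*~R rotates v by theta.
cos(38deg) = 0.7880, sin(38deg) = 0.6157
v'_1 = -1*cos(38deg) - (-5)*sin(38deg)
= -1*0.7880 - (-5)*0.6157
= 2.29
v'_2 = -1*sin(38deg) + (-5)*cos(38deg)
= -1*0.6157 + (-5)*0.7880
= -4.56
v' = 2.29*e1 - 4.56*e2


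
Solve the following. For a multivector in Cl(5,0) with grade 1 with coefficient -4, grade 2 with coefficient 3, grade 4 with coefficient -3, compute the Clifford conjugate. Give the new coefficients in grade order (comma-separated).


Clifford conjugate sign for grade k: (-1)^(k(k+1)/2)
Grade 1: (-1)^(1*2/2) = (-1)^1 = -1, coeff -4 -> 4
Grade 2: (-1)^(2*3/2) = (-1)^3 = -1, coeff 3 -> -3
Grade 4: (-1)^(4*5/2) = (-1)^10 = 1, coeff -3 -> -3
Conjugated coefficients: 4, -3, -3


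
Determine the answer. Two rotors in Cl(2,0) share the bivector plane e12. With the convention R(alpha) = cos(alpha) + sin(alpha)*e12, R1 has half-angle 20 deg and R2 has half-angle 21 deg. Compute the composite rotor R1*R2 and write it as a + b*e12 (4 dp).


Same-plane rotors commute and their half-angles add:
R1*R2 = cos(a1 + a2) + sin(a1 + a2)*e12.
a1 + a2 = 20 + 21 = 41 deg
cos(41 deg) = 0.7547
sin(41 deg) = 0.6561
R1*R2 = 0.7547 + 0.6561*e12


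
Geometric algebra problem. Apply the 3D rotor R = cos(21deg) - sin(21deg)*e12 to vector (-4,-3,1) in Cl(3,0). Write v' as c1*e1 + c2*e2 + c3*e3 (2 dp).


Rotor R = cos(21deg) - sin(21deg)*e12
Rotation angle theta = 2 * 21 = 42 degrees in the e12 plane (e1 -> e2).
The component perpendicular to the plane (e3) is invariant: v'_3 = v3 = 1.00
cos(42deg) = 0.7431, sin(42deg) = 0.6691
v'_1 = v1*cos(theta) - v2*sin(theta) = -4*0.7431 - (-3)*0.6691 = -0.97
v'_2 = v1*sin(theta) + v2*cos(theta) = -4*0.6691 + (-3)*0.7431 = -4.91
v' = -0.97*e1 - 4.91*e2 + 1.00*e3


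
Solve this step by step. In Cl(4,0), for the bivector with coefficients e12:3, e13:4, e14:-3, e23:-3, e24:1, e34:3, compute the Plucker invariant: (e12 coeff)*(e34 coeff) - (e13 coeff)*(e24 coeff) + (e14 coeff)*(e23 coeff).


Plucker relation: af - be + cd
a*f = 3*3 = 9
b*e = 4*1 = 4
c*d = (-3)*(-3) = 9
af - be + cd = 9 - 4 + 9
= 14


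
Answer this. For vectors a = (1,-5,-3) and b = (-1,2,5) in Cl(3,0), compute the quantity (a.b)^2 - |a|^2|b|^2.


a . b = 1*(-1) + (-5)*2 + (-3)*5
= -1 + (-10) + (-15) = -26
|a|^2 = 1^2 + (-5)^2 + (-3)^2 = 35
|b|^2 = (-1)^2 + 2^2 + 5^2 = 30
(a.b)^2 = (-26)^2 = 676
|a|^2 * |b|^2 = 35 * 30 = 1050
Result = 676 - 1050 = -374


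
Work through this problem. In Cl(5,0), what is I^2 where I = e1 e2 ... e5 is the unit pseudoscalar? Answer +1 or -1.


The pseudoscalar I = e1...e_n (product of all n generators) of Cl(p,q) satisfies I^2 = (-1)^(q + n(n-1)/2).
p = 5, q = 0, n = p + q = 5
n(n-1)/2 = 5 * 4 / 2 = 10
Exponent = q + n(n-1)/2 = 0 + 10 = 10
I^2 = (-1)^10 = +1


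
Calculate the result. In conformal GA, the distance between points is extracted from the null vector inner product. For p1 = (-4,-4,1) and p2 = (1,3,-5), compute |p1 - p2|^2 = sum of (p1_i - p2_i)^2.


p1 - p2 = (-5, -7, 6)
|p1 - p2|^2 = (-5)^2 + (-7)^2 + 6^2
= 25 + 49 + 36
= 110


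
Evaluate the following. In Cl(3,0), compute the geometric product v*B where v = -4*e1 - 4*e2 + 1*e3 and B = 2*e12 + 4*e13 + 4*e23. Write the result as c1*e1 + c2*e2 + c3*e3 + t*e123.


vB has grade-1 (vector) and grade-3 (trivector) parts: vB = (v _| B) + (v ^ B).
Vector part <vB>_1:
  e1: -v2*b12 - v3*b13 = -(-4)*(2) - (1)*(4) = 4
  e2: v1*b12 - v3*b23 = (-4)*(2) - (1)*(4) = -12
  e3: v1*b13 + v2*b23 = (-4)*(4) + (-4)*(4) = -32
Trivector part <vB>_3:
  e123: v1*b23 - v2*b13 + v3*b12 = (-4)*(4) - (-4)*(4) + (1)*(2) = 2
vB = 4*e1 - 12*e2 - 32*e3 + 2*e123


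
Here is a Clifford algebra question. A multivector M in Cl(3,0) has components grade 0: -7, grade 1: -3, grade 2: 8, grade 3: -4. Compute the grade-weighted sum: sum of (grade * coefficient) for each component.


Grade-weighted sum = sum of grade_k * coefficient_k
0*(-7) = 0
1*(-3) = -3
2*8 = 16
3*(-4) = -12
Total = 0 + (-3) + 16 + (-12) = 1


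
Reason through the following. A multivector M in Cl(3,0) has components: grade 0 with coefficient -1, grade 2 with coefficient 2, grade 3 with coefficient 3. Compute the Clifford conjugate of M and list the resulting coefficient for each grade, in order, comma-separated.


Clifford conjugate sign for grade k: (-1)^(k(k+1)/2)
Grade 0: (-1)^(0*1/2) = (-1)^0 = 1, coeff -1 -> -1
Grade 2: (-1)^(2*3/2) = (-1)^3 = -1, coeff 2 -> -2
Grade 3: (-1)^(3*4/2) = (-1)^6 = 1, coeff 3 -> 3
Conjugated coefficients: -1, -2, 3


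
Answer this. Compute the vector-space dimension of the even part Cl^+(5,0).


Even subalgebra dimension = 2^(n-1)
n = 5 + 0 = 5
2^(5 - 1) = 2^4 = 16
Verification: sum of C(5,k) for even k = 1 + 10 + 5 = 16
Result = 16


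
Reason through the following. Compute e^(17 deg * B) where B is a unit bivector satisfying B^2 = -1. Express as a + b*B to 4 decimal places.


For a unit bivector B with B^2 = -1, the exponential series gives
e^(theta*B) = cos(theta) + sin(theta)*B (the GA analogue of Euler's formula).
theta = 17 degrees = 0.296706 rad
cos(17 deg) = 0.9563
sin(17 deg) = 0.2924
exp(theta*B) = 0.9563 + 0.2924*B


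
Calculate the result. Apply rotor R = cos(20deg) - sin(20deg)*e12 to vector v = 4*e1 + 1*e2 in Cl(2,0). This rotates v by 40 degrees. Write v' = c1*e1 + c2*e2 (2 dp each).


Rotor R = cos(20deg) - sin(20deg)*e12
Rotation angle theta = 2 * 20 = 40 degrees
v' = R*v*~R rotates v by theta.
cos(40deg) = 0.7660, sin(40deg) = 0.6428
v'_1 = 4*cos(40deg) - 1*sin(40deg)
= 4*0.7660 - 1*0.6428
= 2.42
v'_2 = 4*sin(40deg) + 1*cos(40deg)
= 4*0.6428 + 1*0.7660
= 3.34
v' = 2.42*e1 + 3.34*e2


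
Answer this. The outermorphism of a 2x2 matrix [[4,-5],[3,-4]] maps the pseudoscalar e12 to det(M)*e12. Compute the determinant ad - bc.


The outermorphism of a linear map f sends e1^e2 to f(e1)^f(e2).
f(e1) = 4*e1 + 3*e2
f(e2) = -5*e1 - 4*e2
f(e1) ^ f(e2) = (4*e1 + 3*e2) ^ (-5*e1 - 4*e2)
= 4*(-4)*e12 + 3*(-5)*e21
= (-16 - (-15))*e12
= -1*e12
Coefficient = -1


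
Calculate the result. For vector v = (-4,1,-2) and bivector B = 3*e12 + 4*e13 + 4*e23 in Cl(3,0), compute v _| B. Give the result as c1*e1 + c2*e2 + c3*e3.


Left contraction v _| B = <vB>_1 (grade-1 part of the geometric product vB).
Using e1_|e12 = e2, e2_|e12 = -e1, e1_|e13 = e3, e3_|e13 = -e1, e2_|e23 = e3, e3_|e23 = -e2:
e1 coeff: -v2*b12 - v3*b13 = -(1)*(3) - (-2)*(4) = 5
e2 coeff: v1*b12 - v3*b23 = (-4)*(3) - (-2)*(4) = -4
e3 coeff: v1*b13 + v2*b23 = (-4)*(4) + (1)*(4) = -12
v _| B = 5*e1 - 4*e2 - 12*e3


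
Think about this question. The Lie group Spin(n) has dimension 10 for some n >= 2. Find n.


dim Spin(n) = dim so(n) = n(n-1)/2.
Solve n(n-1)/2 = 10, i.e. n^2 - n - 20 = 0.
Discriminant = 1 + 8*10 = 81
n = (1 + sqrt(81))/2 = (1 + 9)/2 = 5


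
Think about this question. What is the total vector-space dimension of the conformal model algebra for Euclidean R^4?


The conformal model of R^4 uses Cl(5,1): the 4 Euclidean generators plus two extra orthogonal generators e+ (e+^2 = +1) and e- (e-^2 = -1), from which the null vectors e0, einf are built.
Number of generators m = 4 + 2 = 6.
dim Cl(p,q) = 2^m = 2^6 = 64


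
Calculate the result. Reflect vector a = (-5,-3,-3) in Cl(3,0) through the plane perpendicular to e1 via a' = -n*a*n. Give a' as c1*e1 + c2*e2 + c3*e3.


Reflection formula: a' = -n*a*n, with n = e1 (unit vector, n^2 = 1).
For reflection through hyperplane perp to e1:
The component along e1 flips sign, others stay.
a = (-5, -3, -3)
a' = (5, -3, -3)
a' = 5*e1 - 3*e2 - 3*e3


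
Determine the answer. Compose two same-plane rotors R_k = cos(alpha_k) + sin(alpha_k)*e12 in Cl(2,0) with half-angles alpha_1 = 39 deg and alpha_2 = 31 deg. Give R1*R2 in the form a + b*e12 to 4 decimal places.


Same-plane rotors commute and their half-angles add:
R1*R2 = cos(a1 + a2) + sin(a1 + a2)*e12.
a1 + a2 = 39 + 31 = 70 deg
cos(70 deg) = 0.3420
sin(70 deg) = 0.9397
R1*R2 = 0.3420 + 0.9397*e12


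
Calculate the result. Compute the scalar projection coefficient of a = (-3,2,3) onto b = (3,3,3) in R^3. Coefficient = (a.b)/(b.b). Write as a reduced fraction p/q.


Projection coefficient = (a . b) / (b . b)
a . b = (-3)*3 + 2*3 + 3*3
= -9 + 6 + 9 = 6
b . b = 3^2 + 3^2 + 3^2
= 9 + 9 + 9 = 27
Coefficient = 6/27
In lowest terms: 2/9


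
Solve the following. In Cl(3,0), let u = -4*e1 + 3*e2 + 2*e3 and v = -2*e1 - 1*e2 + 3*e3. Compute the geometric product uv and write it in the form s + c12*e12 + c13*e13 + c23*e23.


In Cl(3,0): e_i^2 = 1, e_ie_j = -e_je_i for i != j.
Scalar part = u . v = (-4)*(-2) + 3*(-1) + 2*3
= 8 + (-3) + 6 = 11
e12 coeff = (-4)*(-1) - 3*(-2) = 4 - (-6) = 10
e13 coeff = (-4)*3 - 2*(-2) = -12 - (-4) = -8
e23 coeff = 3*3 - 2*(-1) = 9 - (-2) = 11
uv = 11 + 10*e12 - 8*e13 + 11*e23


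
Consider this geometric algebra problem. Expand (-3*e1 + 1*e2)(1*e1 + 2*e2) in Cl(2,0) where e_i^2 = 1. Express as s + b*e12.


Expand: (-3*e1 + 1*e2)(1*e1 + 2*e2)
= (-3)*1*e1e1 + (-3)*2*e1e2 + 1*1*e2e1 + 1*2*e2e2
Using e1^2 = e2^2 = 1, e2e1 = -e1e2:
Scalar part s = (-3)*1 + 1*2 = -3 + 2 = -1
Bivector part b = (-3)*2 - 1*1 = -6 - 1 = -7
uv = -1 - 7*e12


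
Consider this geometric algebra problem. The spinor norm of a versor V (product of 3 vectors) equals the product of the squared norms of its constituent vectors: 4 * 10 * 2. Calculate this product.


Spinor norm N(V) = |v1|^2 * |v2|^2 * ... * |v3|^2
= 4 * 10 * 2
Running product: 4, 40, 80
N(V) = 80


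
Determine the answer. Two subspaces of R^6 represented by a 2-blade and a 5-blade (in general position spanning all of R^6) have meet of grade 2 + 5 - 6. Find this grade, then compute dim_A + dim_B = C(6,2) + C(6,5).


Meet grade = grade(A) + grade(B) - n
= 2 + 5 - 6 = 1
C(6,2) = 15
C(6,5) = 6
dim_A + dim_B = 15 + 6 = 21


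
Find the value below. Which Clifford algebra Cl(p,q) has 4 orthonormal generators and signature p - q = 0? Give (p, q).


We need p + q = 4 and p - q = 0.
Adding: 2p = 4 + 0 = 4, so p = 2.
Then q = 4 - 2 = 2.
(p, q) = (2, 2)


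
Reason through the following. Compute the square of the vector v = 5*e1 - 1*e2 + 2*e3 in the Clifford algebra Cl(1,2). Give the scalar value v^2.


v^2 = sum of c_i^2 * e_i^2
Positive signature terms (e_i^2 = +1): 5^2 = 25
Negative signature terms (e_j^2 = -1): (-1)^2 + 2^2 = 5
v^2 = 25 - 5 = 20


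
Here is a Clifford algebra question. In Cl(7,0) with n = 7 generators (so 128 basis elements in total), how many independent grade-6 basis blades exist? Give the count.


Number of grade-k basis blades in Cl(p,q) with n = p + q is C(n, k).
n = 7 + 0 = 7
C(7, 6) = 7! / (6! * 1!)
= 5040 / (720 * 1)
= 7


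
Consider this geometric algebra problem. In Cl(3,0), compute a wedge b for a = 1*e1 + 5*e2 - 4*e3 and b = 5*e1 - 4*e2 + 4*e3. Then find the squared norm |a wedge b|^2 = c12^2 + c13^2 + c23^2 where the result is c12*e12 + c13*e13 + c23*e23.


a wedge b = (a1*b2 - a2*b1)*e12 + (a1*b3 - a3*b1)*e13 + (a2*b3 - a3*b2)*e23
e12 coeff: 1*(-4) - 5*5 = -4 - 25 = -29
e13 coeff: 1*4 - (-4)*5 = 4 - (-20) = 24
e23 coeff: 5*4 - (-4)*(-4) = 20 - 16 = 4
|a wedge b|^2 = (-29)^2 + 24^2 + 4^2
= 841 + 576 + 16
= 1433


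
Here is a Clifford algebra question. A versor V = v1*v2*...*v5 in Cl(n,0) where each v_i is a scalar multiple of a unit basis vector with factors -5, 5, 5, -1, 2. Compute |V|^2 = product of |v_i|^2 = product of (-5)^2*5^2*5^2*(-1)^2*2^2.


Each vector v_i has |v_i|^2 = s_i^2
Squared scales: (-5)^2 = 25, 5^2 = 25, 5^2 = 25, (-1)^2 = 1, 2^2 = 4
|V|^2 = 25 * 25 * 25 * 1 * 4
= 62500


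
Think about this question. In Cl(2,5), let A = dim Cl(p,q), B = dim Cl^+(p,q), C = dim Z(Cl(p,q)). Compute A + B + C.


n = 2 + 5 = 7
Total dim = 2^7 = 128
Even subalgebra dim = 2^6 = 64
n is odd, so center dim = 2
Sum = 128 + 64 + 2 = 194


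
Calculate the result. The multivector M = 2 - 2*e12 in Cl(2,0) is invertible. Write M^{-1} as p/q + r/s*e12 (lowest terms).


M = 2 - 2*e12, where e12^2 = -1.
Since M commutes with its reverse ~M = a - b*e12, M * ~M = a^2 - b^2*e12^2 = a^2 + b^2.
So M^{-1} = ~M / (a^2 + b^2) = (a - b*e12)/(a^2 + b^2).
a^2 + b^2 = 4 + 4 = 8
Scalar part = 2/8 = 1/4
Bivector coeff = 2/8 = 1/4
M^{-1} = 1/4 + 1/4*e12


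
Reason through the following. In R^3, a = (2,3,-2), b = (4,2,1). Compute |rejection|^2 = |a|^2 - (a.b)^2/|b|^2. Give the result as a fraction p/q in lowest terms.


|a|^2 = 2^2 + 3^2 + (-2)^2 = 17
|b|^2 = 4^2 + 2^2 + 1^2 = 21
a . b = 2*4 + 3*2 + (-2)*1 = 12
(a.b)^2 = 12^2 = 144
|rej|^2 = 17 - 144/21
= (357 - 144)/21
= 213/21
In lowest terms: 71/7


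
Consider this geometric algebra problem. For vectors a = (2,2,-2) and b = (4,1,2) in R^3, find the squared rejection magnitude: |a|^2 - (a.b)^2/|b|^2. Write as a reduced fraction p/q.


|a|^2 = 2^2 + 2^2 + (-2)^2 = 12
|b|^2 = 4^2 + 1^2 + 2^2 = 21
a . b = 2*4 + 2*1 + (-2)*2 = 6
(a.b)^2 = 6^2 = 36
|rej|^2 = 12 - 36/21
= (252 - 36)/21
= 216/21
In lowest terms: 72/7


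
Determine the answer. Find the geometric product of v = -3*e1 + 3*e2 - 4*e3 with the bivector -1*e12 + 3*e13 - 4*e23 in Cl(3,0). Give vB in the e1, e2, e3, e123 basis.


vB has grade-1 (vector) and grade-3 (trivector) parts: vB = (v _| B) + (v ^ B).
Vector part <vB>_1:
  e1: -v2*b12 - v3*b13 = -(3)*(-1) - (-4)*(3) = 15
  e2: v1*b12 - v3*b23 = (-3)*(-1) - (-4)*(-4) = -13
  e3: v1*b13 + v2*b23 = (-3)*(3) + (3)*(-4) = -21
Trivector part <vB>_3:
  e123: v1*b23 - v2*b13 + v3*b12 = (-3)*(-4) - (3)*(3) + (-4)*(-1) = 7
vB = 15*e1 - 13*e2 - 21*e3 + 7*e123


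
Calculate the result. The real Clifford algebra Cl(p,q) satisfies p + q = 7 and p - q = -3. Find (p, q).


We need p + q = 7 and p - q = -3.
Adding: 2p = 7 + (-3) = 4, so p = 2.
Then q = 7 - 2 = 5.
(p, q) = (2, 5)


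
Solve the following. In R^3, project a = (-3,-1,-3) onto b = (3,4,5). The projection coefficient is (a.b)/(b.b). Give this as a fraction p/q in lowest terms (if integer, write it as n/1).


Projection coefficient = (a . b) / (b . b)
a . b = (-3)*3 + (-1)*4 + (-3)*5
= -9 + (-4) + (-15) = -28
b . b = 3^2 + 4^2 + 5^2
= 9 + 16 + 25 = 50
Coefficient = -28/50
In lowest terms: -14/25


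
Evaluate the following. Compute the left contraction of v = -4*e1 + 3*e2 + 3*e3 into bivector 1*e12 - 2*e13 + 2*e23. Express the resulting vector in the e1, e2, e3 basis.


Left contraction v _| B = <vB>_1 (grade-1 part of the geometric product vB).
Using e1_|e12 = e2, e2_|e12 = -e1, e1_|e13 = e3, e3_|e13 = -e1, e2_|e23 = e3, e3_|e23 = -e2:
e1 coeff: -v2*b12 - v3*b13 = -(3)*(1) - (3)*(-2) = 3
e2 coeff: v1*b12 - v3*b23 = (-4)*(1) - (3)*(2) = -10
e3 coeff: v1*b13 + v2*b23 = (-4)*(-2) + (3)*(2) = 14
v _| B = 3*e1 - 10*e2 + 14*e3


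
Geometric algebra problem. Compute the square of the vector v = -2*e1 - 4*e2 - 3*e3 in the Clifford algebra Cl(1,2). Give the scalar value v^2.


v^2 = sum of c_i^2 * e_i^2
Positive signature terms (e_i^2 = +1): (-2)^2 = 4
Negative signature terms (e_j^2 = -1): (-4)^2 + (-3)^2 = 25
v^2 = 4 - 25 = -21


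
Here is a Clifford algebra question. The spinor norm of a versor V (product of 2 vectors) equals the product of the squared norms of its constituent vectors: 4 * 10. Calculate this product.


Spinor norm N(V) = |v1|^2 * |v2|^2 * ... * |v2|^2
= 4 * 10
Running product: 4, 40
N(V) = 40


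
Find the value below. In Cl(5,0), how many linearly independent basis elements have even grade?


Even subalgebra dimension = 2^(n-1)
n = 5 + 0 = 5
2^(5 - 1) = 2^4 = 16
Verification: sum of C(5,k) for even k = 1 + 10 + 5 = 16
Result = 16


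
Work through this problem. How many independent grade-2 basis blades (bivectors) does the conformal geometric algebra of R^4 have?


The conformal model of R^4 uses Cl(5,1) with m = 4 + 2 = 6 generators.
Number of grade-2 blades = C(m, 2) = C(6, 2)
= 6*5/2 = 15


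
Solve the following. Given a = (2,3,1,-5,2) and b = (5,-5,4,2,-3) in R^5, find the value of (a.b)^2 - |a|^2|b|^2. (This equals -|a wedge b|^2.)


a . b = 2*5 + 3*(-5) + 1*4 + (-5)*2 + 2*(-3)
= 10 + (-15) + 4 + (-10) + (-6) = -17
|a|^2 = 2^2 + 3^2 + 1^2 + (-5)^2 + 2^2 = 43
|b|^2 = 5^2 + (-5)^2 + 4^2 + 2^2 + (-3)^2 = 79
(a.b)^2 = (-17)^2 = 289
|a|^2 * |b|^2 = 43 * 79 = 3397
Result = 289 - 3397 = -3108


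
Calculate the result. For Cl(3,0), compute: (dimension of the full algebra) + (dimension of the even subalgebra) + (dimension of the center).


n = 3 + 0 = 3
Total dim = 2^3 = 8
Even subalgebra dim = 2^2 = 4
n is odd, so center dim = 2
Sum = 8 + 4 + 2 = 14


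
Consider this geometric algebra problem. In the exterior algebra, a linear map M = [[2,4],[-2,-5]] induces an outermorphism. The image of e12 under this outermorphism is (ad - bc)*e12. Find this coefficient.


The outermorphism of a linear map f sends e1^e2 to f(e1)^f(e2).
f(e1) = 2*e1 - 2*e2
f(e2) = 4*e1 - 5*e2
f(e1) ^ f(e2) = (2*e1 - 2*e2) ^ (4*e1 - 5*e2)
= 2*(-5)*e12 + (-2)*4*e21
= (-10 - (-8))*e12
= -2*e12
Coefficient = -2


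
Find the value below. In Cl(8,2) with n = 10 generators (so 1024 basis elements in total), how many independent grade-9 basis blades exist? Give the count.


Number of grade-k basis blades in Cl(p,q) with n = p + q is C(n, k).
n = 8 + 2 = 10
C(10, 9) = 10! / (9! * 1!)
= 3628800 / (362880 * 1)
= 10


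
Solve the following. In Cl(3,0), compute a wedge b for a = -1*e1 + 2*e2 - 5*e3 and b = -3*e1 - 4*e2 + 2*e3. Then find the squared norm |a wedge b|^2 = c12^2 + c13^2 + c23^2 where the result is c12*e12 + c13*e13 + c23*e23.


a wedge b = (a1*b2 - a2*b1)*e12 + (a1*b3 - a3*b1)*e13 + (a2*b3 - a3*b2)*e23
e12 coeff: (-1)*(-4) - 2*(-3) = 4 - (-6) = 10
e13 coeff: (-1)*2 - (-5)*(-3) = -2 - 15 = -17
e23 coeff: 2*2 - (-5)*(-4) = 4 - 20 = -16
|a wedge b|^2 = 10^2 + (-17)^2 + (-16)^2
= 100 + 289 + 256
= 645


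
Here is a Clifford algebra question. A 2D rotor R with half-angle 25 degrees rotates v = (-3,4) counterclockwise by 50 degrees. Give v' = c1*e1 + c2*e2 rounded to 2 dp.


Rotor R = cos(25deg) - sin(25deg)*e12
Rotation angle theta = 2 * 25 = 50 degrees
v' = R*v*~R rotates v by theta.
cos(50deg) = 0.6428, sin(50deg) = 0.7660
v'_1 = -3*cos(50deg) - 4*sin(50deg)
= -3*0.6428 - 4*0.7660
= -4.99
v'_2 = -3*sin(50deg) + 4*cos(50deg)
= -3*0.7660 + 4*0.6428
= 0.27
v' = -4.99*e1 + 0.27*e2


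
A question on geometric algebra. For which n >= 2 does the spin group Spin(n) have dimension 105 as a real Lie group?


dim Spin(n) = dim so(n) = n(n-1)/2.
Solve n(n-1)/2 = 105, i.e. n^2 - n - 210 = 0.
Discriminant = 1 + 8*105 = 841
n = (1 + sqrt(841))/2 = (1 + 29)/2 = 15


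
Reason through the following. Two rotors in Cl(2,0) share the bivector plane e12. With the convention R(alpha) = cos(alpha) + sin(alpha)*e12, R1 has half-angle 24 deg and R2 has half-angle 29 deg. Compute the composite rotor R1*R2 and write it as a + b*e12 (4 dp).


Same-plane rotors commute and their half-angles add:
R1*R2 = cos(a1 + a2) + sin(a1 + a2)*e12.
a1 + a2 = 24 + 29 = 53 deg
cos(53 deg) = 0.6018
sin(53 deg) = 0.7986
R1*R2 = 0.6018 + 0.7986*e12


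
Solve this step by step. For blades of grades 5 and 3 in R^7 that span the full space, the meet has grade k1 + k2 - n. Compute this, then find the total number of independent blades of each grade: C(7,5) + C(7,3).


Meet grade = grade(A) + grade(B) - n
= 5 + 3 - 7 = 1
C(7,5) = 21
C(7,3) = 35
dim_A + dim_B = 21 + 35 = 56


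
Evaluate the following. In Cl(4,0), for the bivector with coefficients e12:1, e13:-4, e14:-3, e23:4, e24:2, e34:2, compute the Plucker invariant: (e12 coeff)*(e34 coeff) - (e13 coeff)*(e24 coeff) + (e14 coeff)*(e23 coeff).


Plucker relation: af - be + cd
a*f = 1*2 = 2
b*e = (-4)*2 = -8
c*d = (-3)*4 = -12
af - be + cd = 2 - (-8) + (-12)
= -2


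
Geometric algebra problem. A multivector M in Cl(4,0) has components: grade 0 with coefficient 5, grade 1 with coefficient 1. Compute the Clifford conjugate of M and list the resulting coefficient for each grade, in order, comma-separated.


Clifford conjugate sign for grade k: (-1)^(k(k+1)/2)
Grade 0: (-1)^(0*1/2) = (-1)^0 = 1, coeff 5 -> 5
Grade 1: (-1)^(1*2/2) = (-1)^1 = -1, coeff 1 -> -1
Conjugated coefficients: 5, -1


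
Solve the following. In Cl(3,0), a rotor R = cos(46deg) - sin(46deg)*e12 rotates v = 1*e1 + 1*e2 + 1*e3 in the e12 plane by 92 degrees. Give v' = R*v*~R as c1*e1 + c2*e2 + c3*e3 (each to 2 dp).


Rotor R = cos(46deg) - sin(46deg)*e12
Rotation angle theta = 2 * 46 = 92 degrees in the e12 plane (e1 -> e2).
The component perpendicular to the plane (e3) is invariant: v'_3 = v3 = 1.00
cos(92deg) = -0.0349, sin(92deg) = 0.9994
v'_1 = v1*cos(theta) - v2*sin(theta) = 1*(-0.0349) - 1*0.9994 = -1.03
v'_2 = v1*sin(theta) + v2*cos(theta) = 1*0.9994 + 1*(-0.0349) = 0.96
v' = -1.03*e1 + 0.96*e2 + 1.00*e3
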